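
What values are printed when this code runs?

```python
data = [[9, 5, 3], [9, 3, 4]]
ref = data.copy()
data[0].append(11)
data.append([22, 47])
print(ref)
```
[[9, 5, 3, 11], [9, 3, 4]]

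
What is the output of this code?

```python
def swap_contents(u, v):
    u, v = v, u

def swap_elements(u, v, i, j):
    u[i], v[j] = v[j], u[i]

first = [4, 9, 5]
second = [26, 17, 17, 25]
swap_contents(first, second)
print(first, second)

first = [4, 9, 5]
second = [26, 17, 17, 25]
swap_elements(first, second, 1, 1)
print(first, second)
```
[4, 9, 5] [26, 17, 17, 25]
[4, 17, 5] [26, 9, 17, 25]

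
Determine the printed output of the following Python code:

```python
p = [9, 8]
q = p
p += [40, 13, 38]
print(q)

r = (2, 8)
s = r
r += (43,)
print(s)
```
[9, 8, 40, 13, 38]
(2, 8)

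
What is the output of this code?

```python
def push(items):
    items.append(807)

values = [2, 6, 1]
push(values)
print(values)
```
[2, 6, 1, 807]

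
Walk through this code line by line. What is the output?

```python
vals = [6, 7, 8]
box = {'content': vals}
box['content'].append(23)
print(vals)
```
[6, 7, 8, 23]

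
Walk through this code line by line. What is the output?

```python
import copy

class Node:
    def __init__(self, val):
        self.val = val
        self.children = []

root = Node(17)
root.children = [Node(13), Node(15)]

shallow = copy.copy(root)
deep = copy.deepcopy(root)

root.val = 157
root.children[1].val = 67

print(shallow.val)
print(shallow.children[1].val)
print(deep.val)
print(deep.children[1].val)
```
17
67
17
15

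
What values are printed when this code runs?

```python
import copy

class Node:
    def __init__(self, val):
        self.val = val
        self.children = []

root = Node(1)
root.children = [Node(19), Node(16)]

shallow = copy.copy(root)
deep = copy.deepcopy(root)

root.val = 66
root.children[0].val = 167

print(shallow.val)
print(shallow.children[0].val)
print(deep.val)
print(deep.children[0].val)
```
1
167
1
19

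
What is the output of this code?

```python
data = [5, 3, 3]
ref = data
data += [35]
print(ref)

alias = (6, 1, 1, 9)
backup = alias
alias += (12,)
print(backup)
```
[5, 3, 3, 35]
(6, 1, 1, 9)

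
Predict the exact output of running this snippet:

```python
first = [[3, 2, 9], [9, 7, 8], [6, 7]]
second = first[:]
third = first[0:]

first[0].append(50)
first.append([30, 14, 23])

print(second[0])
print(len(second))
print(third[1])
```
[3, 2, 9, 50]
3
[9, 7, 8]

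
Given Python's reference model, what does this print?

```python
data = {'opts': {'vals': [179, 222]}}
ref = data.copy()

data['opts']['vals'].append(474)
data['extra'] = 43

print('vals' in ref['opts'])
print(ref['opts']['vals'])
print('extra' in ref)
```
True
[179, 222, 474]
False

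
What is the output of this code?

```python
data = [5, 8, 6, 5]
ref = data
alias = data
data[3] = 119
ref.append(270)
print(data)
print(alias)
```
[5, 8, 6, 119, 270]
[5, 8, 6, 119, 270]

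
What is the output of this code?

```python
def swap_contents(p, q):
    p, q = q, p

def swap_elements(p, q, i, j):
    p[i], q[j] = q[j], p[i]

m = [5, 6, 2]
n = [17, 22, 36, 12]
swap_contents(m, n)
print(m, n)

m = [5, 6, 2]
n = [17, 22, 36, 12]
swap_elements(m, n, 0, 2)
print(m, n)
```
[5, 6, 2] [17, 22, 36, 12]
[36, 6, 2] [17, 22, 5, 12]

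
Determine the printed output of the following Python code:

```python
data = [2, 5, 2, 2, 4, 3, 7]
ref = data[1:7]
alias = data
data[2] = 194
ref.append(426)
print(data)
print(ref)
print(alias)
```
[2, 5, 194, 2, 4, 3, 7]
[5, 2, 2, 4, 3, 7, 426]
[2, 5, 194, 2, 4, 3, 7]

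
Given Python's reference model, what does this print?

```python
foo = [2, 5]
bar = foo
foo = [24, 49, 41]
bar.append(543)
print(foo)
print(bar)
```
[24, 49, 41]
[2, 5, 543]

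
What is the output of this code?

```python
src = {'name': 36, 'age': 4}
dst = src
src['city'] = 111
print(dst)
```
{'name': 36, 'age': 4, 'city': 111}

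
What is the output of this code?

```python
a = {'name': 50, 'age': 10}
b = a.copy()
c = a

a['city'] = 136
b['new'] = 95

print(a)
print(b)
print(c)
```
{'name': 50, 'age': 10, 'city': 136}
{'name': 50, 'age': 10, 'new': 95}
{'name': 50, 'age': 10, 'city': 136}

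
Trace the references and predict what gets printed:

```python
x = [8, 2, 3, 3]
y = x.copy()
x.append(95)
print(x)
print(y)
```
[8, 2, 3, 3, 95]
[8, 2, 3, 3]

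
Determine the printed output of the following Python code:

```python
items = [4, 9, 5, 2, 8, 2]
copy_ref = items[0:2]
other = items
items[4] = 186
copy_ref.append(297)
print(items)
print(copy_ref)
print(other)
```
[4, 9, 5, 2, 186, 2]
[4, 9, 297]
[4, 9, 5, 2, 186, 2]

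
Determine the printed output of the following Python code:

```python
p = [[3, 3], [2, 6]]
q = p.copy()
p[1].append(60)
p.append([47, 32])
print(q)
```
[[3, 3], [2, 6, 60]]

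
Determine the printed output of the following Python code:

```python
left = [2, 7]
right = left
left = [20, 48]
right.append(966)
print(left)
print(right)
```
[20, 48]
[2, 7, 966]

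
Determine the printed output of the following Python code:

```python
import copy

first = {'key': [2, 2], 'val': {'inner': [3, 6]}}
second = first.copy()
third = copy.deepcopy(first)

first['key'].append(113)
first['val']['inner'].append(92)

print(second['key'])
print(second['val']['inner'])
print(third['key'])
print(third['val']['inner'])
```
[2, 2, 113]
[3, 6, 92]
[2, 2]
[3, 6]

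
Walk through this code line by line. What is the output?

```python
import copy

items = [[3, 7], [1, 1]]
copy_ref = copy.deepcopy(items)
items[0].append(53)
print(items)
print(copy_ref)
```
[[3, 7, 53], [1, 1]]
[[3, 7], [1, 1]]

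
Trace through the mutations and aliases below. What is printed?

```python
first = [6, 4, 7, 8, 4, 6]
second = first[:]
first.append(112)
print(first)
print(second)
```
[6, 4, 7, 8, 4, 6, 112]
[6, 4, 7, 8, 4, 6]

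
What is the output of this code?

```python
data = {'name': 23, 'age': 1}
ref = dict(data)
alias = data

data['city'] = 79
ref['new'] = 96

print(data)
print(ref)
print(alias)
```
{'name': 23, 'age': 1, 'city': 79}
{'name': 23, 'age': 1, 'new': 96}
{'name': 23, 'age': 1, 'city': 79}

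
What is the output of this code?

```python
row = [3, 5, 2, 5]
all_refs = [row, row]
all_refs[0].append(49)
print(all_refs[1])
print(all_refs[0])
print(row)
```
[3, 5, 2, 5, 49]
[3, 5, 2, 5, 49]
[3, 5, 2, 5, 49]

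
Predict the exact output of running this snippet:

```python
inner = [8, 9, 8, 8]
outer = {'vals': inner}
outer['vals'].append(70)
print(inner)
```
[8, 9, 8, 8, 70]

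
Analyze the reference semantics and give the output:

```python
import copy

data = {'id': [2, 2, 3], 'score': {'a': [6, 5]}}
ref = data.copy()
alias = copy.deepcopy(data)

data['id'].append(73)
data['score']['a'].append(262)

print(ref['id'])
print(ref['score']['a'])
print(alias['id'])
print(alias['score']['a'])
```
[2, 2, 3, 73]
[6, 5, 262]
[2, 2, 3]
[6, 5]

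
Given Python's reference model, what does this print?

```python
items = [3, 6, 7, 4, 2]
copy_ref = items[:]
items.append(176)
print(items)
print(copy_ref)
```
[3, 6, 7, 4, 2, 176]
[3, 6, 7, 4, 2]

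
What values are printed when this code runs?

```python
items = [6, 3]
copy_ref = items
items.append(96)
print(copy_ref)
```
[6, 3, 96]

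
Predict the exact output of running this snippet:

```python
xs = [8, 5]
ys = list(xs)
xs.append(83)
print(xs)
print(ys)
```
[8, 5, 83]
[8, 5]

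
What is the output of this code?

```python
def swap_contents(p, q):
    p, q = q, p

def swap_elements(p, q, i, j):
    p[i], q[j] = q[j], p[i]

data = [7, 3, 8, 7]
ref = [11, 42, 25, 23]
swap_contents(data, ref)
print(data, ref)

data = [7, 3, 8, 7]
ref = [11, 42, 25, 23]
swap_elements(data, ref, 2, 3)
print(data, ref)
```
[7, 3, 8, 7] [11, 42, 25, 23]
[7, 3, 23, 7] [11, 42, 25, 8]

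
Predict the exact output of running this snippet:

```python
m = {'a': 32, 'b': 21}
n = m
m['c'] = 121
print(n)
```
{'a': 32, 'b': 21, 'c': 121}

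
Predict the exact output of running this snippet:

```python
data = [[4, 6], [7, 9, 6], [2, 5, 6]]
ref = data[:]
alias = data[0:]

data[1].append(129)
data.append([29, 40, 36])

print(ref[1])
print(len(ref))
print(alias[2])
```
[7, 9, 6, 129]
3
[2, 5, 6]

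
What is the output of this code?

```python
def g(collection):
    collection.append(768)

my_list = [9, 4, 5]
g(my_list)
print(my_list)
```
[9, 4, 5, 768]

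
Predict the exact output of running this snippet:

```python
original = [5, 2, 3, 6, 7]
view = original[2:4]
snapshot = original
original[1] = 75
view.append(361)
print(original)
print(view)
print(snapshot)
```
[5, 75, 3, 6, 7]
[3, 6, 361]
[5, 75, 3, 6, 7]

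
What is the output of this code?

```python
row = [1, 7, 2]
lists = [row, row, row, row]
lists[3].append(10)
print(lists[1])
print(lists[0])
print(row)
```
[1, 7, 2, 10]
[1, 7, 2, 10]
[1, 7, 2, 10]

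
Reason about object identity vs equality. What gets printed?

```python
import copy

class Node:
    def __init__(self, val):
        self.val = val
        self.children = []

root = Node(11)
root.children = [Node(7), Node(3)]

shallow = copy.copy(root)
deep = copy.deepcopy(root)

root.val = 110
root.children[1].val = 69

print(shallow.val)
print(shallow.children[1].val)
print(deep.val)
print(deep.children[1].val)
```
11
69
11
3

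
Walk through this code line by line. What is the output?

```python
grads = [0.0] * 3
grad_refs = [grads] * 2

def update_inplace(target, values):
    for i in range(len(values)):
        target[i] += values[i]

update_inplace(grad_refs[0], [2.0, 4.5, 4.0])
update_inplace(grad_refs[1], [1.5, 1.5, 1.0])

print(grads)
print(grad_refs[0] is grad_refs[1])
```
[3.5, 6.0, 5.0]
True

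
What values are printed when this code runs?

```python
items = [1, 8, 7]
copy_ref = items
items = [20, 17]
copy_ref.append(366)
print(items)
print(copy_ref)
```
[20, 17]
[1, 8, 7, 366]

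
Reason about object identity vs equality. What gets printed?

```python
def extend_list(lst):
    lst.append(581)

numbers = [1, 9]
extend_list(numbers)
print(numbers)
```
[1, 9, 581]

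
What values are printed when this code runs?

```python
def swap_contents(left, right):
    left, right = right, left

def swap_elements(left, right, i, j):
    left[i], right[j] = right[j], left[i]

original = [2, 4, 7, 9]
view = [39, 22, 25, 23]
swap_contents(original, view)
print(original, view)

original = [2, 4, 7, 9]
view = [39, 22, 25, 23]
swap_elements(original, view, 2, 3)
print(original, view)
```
[2, 4, 7, 9] [39, 22, 25, 23]
[2, 4, 23, 9] [39, 22, 25, 7]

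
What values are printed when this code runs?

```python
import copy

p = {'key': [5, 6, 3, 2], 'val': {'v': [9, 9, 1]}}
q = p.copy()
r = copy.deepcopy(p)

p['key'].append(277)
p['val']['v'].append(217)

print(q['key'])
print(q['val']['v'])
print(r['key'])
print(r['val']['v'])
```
[5, 6, 3, 2, 277]
[9, 9, 1, 217]
[5, 6, 3, 2]
[9, 9, 1]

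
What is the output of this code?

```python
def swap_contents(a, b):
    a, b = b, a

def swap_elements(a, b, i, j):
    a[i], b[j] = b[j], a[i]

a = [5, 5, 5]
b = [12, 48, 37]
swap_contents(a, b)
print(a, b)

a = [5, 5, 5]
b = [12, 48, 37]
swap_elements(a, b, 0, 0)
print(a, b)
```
[5, 5, 5] [12, 48, 37]
[12, 5, 5] [5, 48, 37]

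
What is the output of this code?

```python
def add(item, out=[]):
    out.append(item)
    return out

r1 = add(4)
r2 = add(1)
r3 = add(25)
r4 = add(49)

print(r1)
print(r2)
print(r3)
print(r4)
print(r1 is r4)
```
[4, 1, 25, 49]
[4, 1, 25, 49]
[4, 1, 25, 49]
[4, 1, 25, 49]
True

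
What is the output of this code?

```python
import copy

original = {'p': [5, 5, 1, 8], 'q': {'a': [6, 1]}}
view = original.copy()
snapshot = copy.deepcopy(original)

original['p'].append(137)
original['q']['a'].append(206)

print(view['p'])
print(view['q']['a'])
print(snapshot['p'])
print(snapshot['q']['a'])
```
[5, 5, 1, 8, 137]
[6, 1, 206]
[5, 5, 1, 8]
[6, 1]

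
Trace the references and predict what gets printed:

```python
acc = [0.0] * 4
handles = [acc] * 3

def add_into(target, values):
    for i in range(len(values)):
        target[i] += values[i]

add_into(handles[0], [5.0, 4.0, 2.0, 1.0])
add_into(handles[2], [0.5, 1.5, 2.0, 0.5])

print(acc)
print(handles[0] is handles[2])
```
[5.5, 5.5, 4.0, 1.5]
True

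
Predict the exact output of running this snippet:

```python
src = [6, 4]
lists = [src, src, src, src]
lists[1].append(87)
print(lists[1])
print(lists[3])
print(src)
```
[6, 4, 87]
[6, 4, 87]
[6, 4, 87]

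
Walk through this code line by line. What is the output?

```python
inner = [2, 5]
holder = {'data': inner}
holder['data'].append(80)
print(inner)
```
[2, 5, 80]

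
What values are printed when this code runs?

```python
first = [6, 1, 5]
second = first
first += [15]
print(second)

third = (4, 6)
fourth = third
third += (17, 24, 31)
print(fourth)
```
[6, 1, 5, 15]
(4, 6)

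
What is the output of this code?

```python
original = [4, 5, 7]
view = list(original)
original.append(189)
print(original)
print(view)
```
[4, 5, 7, 189]
[4, 5, 7]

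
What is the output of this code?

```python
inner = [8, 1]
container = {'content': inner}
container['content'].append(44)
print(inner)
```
[8, 1, 44]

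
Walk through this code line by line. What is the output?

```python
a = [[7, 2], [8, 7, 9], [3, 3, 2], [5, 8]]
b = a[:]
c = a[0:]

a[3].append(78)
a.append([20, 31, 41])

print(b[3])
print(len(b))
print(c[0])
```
[5, 8, 78]
4
[7, 2]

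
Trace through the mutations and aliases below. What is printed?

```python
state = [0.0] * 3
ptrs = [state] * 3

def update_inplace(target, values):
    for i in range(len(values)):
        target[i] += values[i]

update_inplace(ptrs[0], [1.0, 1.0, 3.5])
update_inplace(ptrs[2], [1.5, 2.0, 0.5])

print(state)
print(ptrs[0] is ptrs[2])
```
[2.5, 3.0, 4.0]
True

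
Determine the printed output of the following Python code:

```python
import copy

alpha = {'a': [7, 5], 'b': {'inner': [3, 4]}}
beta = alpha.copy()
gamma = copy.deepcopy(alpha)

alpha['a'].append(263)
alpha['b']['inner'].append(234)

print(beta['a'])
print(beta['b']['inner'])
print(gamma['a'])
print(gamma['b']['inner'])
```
[7, 5, 263]
[3, 4, 234]
[7, 5]
[3, 4]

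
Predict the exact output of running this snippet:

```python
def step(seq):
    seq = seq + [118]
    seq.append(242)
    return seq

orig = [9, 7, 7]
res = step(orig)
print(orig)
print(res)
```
[9, 7, 7]
[9, 7, 7, 118, 242]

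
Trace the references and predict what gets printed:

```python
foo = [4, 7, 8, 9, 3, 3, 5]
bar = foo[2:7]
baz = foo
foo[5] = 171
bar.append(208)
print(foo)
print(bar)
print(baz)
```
[4, 7, 8, 9, 3, 171, 5]
[8, 9, 3, 3, 5, 208]
[4, 7, 8, 9, 3, 171, 5]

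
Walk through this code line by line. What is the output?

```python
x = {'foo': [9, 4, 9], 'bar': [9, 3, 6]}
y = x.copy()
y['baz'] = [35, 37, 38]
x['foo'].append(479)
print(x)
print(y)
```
{'foo': [9, 4, 9, 479], 'bar': [9, 3, 6]}
{'foo': [9, 4, 9, 479], 'bar': [9, 3, 6], 'baz': [35, 37, 38]}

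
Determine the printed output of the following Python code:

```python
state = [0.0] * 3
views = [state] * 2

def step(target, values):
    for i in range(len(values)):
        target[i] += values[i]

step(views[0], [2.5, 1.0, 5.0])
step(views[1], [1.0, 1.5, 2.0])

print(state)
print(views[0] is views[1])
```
[3.5, 2.5, 7.0]
True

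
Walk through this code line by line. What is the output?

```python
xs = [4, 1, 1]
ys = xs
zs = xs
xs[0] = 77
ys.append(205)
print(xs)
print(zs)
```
[77, 1, 1, 205]
[77, 1, 1, 205]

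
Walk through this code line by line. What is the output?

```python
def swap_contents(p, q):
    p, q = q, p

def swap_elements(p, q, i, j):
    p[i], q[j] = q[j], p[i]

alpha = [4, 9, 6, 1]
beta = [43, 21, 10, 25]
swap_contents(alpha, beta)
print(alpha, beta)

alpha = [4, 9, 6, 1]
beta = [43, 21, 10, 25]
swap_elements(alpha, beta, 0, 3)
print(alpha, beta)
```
[4, 9, 6, 1] [43, 21, 10, 25]
[25, 9, 6, 1] [43, 21, 10, 4]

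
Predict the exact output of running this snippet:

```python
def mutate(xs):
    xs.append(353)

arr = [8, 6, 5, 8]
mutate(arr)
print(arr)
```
[8, 6, 5, 8, 353]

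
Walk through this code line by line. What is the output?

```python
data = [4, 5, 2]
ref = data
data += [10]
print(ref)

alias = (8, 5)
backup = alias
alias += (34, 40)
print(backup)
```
[4, 5, 2, 10]
(8, 5)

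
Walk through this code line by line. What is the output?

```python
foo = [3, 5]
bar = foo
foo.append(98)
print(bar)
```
[3, 5, 98]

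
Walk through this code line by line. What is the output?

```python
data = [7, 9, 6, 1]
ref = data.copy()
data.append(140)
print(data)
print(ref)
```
[7, 9, 6, 1, 140]
[7, 9, 6, 1]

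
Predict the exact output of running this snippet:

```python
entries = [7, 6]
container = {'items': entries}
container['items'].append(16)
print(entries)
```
[7, 6, 16]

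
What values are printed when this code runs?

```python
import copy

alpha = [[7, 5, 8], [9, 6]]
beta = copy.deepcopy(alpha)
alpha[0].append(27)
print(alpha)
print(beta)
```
[[7, 5, 8, 27], [9, 6]]
[[7, 5, 8], [9, 6]]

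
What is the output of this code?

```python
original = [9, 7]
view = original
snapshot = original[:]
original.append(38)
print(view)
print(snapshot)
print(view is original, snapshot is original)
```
[9, 7, 38]
[9, 7]
True False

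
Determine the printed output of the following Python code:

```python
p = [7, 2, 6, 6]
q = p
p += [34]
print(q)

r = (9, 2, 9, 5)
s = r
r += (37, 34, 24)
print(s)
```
[7, 2, 6, 6, 34]
(9, 2, 9, 5)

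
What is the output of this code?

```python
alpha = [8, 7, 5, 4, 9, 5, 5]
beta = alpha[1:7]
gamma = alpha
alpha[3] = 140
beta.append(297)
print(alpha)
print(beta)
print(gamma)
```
[8, 7, 5, 140, 9, 5, 5]
[7, 5, 4, 9, 5, 5, 297]
[8, 7, 5, 140, 9, 5, 5]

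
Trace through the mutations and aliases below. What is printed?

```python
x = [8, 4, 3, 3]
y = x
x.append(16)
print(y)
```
[8, 4, 3, 3, 16]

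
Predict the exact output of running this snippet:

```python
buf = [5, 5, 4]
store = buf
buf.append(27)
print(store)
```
[5, 5, 4, 27]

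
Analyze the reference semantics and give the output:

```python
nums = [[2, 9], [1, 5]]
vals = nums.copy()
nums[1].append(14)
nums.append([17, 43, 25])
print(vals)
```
[[2, 9], [1, 5, 14]]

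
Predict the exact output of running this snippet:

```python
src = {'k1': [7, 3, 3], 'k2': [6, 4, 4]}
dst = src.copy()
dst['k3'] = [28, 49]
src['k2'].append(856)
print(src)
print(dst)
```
{'k1': [7, 3, 3], 'k2': [6, 4, 4, 856]}
{'k1': [7, 3, 3], 'k2': [6, 4, 4, 856], 'k3': [28, 49]}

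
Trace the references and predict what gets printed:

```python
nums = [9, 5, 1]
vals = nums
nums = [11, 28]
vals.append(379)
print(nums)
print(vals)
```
[11, 28]
[9, 5, 1, 379]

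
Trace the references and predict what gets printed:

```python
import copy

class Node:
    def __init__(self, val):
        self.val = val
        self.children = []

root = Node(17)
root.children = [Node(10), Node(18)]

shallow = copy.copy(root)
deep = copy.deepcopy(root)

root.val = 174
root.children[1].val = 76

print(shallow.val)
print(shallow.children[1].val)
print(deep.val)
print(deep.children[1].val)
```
17
76
17
18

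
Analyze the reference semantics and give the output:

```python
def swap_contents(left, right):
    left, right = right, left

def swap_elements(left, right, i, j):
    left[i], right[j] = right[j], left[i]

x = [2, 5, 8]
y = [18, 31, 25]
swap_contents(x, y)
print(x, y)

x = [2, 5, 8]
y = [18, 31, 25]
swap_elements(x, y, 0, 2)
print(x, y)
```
[2, 5, 8] [18, 31, 25]
[25, 5, 8] [18, 31, 2]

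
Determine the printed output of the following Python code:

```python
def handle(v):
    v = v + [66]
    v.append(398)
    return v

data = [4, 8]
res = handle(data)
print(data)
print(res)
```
[4, 8]
[4, 8, 66, 398]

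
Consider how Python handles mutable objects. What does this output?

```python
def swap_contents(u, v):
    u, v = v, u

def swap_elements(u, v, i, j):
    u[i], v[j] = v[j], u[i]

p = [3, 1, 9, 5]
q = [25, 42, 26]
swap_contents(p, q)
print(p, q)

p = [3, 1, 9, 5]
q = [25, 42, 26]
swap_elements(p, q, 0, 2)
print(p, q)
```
[3, 1, 9, 5] [25, 42, 26]
[26, 1, 9, 5] [25, 42, 3]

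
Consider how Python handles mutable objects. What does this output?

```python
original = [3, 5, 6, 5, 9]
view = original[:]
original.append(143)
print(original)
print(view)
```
[3, 5, 6, 5, 9, 143]
[3, 5, 6, 5, 9]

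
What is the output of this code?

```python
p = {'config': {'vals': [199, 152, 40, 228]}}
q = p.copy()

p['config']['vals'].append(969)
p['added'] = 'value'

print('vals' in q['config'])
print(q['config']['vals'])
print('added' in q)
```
True
[199, 152, 40, 228, 969]
False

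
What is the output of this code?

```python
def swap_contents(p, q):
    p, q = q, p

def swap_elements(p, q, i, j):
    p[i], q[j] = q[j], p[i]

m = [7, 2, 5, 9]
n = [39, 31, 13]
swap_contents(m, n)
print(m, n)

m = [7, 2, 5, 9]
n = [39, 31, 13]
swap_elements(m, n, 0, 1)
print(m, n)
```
[7, 2, 5, 9] [39, 31, 13]
[31, 2, 5, 9] [39, 7, 13]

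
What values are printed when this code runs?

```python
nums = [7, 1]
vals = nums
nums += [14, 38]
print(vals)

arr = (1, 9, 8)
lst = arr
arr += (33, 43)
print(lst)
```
[7, 1, 14, 38]
(1, 9, 8)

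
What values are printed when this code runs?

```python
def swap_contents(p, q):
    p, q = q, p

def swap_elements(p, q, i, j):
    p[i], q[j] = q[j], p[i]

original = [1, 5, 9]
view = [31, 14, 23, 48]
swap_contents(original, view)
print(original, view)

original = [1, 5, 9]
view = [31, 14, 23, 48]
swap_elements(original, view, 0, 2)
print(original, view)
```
[1, 5, 9] [31, 14, 23, 48]
[23, 5, 9] [31, 14, 1, 48]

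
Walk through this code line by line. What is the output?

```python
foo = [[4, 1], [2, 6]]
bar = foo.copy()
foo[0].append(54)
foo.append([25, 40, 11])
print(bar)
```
[[4, 1, 54], [2, 6]]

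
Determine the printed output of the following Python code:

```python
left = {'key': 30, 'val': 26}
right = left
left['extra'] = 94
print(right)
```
{'key': 30, 'val': 26, 'extra': 94}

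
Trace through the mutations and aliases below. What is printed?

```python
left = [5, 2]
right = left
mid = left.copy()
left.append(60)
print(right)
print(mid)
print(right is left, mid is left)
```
[5, 2, 60]
[5, 2]
True False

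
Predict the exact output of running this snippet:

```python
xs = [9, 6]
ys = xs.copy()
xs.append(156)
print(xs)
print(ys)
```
[9, 6, 156]
[9, 6]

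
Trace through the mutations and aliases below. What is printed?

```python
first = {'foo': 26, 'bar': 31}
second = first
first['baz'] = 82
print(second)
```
{'foo': 26, 'bar': 31, 'baz': 82}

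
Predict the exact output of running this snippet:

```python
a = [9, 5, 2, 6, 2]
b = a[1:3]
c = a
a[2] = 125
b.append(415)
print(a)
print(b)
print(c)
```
[9, 5, 125, 6, 2]
[5, 2, 415]
[9, 5, 125, 6, 2]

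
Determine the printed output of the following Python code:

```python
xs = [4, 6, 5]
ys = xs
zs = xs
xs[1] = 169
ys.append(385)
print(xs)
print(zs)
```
[4, 169, 5, 385]
[4, 169, 5, 385]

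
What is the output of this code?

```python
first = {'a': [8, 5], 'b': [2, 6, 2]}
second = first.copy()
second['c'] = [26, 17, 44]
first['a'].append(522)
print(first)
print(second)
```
{'a': [8, 5, 522], 'b': [2, 6, 2]}
{'a': [8, 5, 522], 'b': [2, 6, 2], 'c': [26, 17, 44]}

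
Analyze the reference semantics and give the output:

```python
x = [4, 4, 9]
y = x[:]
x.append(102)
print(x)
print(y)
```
[4, 4, 9, 102]
[4, 4, 9]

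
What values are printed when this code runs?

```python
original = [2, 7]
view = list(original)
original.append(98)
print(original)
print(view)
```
[2, 7, 98]
[2, 7]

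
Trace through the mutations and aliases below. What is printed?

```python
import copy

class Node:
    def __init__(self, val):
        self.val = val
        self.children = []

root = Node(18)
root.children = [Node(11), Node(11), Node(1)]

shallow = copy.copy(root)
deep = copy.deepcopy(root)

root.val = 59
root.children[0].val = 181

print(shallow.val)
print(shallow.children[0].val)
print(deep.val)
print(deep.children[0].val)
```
18
181
18
11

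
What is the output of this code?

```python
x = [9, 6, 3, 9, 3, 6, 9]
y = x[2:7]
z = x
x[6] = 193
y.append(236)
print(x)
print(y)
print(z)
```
[9, 6, 3, 9, 3, 6, 193]
[3, 9, 3, 6, 9, 236]
[9, 6, 3, 9, 3, 6, 193]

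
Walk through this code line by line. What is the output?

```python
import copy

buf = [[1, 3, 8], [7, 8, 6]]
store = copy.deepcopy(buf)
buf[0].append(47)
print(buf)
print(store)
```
[[1, 3, 8, 47], [7, 8, 6]]
[[1, 3, 8], [7, 8, 6]]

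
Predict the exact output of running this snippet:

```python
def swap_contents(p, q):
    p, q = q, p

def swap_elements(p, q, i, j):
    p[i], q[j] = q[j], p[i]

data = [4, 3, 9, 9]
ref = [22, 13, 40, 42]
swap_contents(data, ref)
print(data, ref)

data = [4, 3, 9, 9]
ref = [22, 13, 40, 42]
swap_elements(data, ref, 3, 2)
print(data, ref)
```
[4, 3, 9, 9] [22, 13, 40, 42]
[4, 3, 9, 40] [22, 13, 9, 42]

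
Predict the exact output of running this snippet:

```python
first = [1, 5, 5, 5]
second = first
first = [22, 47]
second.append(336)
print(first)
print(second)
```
[22, 47]
[1, 5, 5, 5, 336]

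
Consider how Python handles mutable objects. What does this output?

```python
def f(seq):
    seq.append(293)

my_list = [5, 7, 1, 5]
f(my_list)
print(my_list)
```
[5, 7, 1, 5, 293]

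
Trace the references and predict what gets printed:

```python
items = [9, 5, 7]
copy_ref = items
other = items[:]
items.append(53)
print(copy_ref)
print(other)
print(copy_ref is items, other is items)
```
[9, 5, 7, 53]
[9, 5, 7]
True False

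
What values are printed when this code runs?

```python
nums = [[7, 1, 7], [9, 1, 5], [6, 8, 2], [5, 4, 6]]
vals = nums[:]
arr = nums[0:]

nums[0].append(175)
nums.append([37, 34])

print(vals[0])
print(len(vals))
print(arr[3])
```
[7, 1, 7, 175]
4
[5, 4, 6]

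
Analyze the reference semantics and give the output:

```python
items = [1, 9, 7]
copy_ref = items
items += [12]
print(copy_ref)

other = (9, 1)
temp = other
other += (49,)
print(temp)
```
[1, 9, 7, 12]
(9, 1)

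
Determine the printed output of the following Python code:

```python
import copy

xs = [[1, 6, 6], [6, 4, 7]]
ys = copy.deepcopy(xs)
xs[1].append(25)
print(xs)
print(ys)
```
[[1, 6, 6], [6, 4, 7, 25]]
[[1, 6, 6], [6, 4, 7]]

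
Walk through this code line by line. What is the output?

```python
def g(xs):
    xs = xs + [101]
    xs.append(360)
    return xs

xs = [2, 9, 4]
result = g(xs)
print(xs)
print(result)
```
[2, 9, 4]
[2, 9, 4, 101, 360]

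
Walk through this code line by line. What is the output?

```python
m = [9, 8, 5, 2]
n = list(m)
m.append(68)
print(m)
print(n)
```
[9, 8, 5, 2, 68]
[9, 8, 5, 2]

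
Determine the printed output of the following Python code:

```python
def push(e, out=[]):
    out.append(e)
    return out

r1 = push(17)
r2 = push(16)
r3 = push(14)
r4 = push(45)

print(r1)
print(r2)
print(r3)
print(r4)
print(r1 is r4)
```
[17, 16, 14, 45]
[17, 16, 14, 45]
[17, 16, 14, 45]
[17, 16, 14, 45]
True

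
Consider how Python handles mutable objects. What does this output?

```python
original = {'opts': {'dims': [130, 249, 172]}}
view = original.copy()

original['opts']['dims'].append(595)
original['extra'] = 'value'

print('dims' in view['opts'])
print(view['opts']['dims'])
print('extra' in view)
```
True
[130, 249, 172, 595]
False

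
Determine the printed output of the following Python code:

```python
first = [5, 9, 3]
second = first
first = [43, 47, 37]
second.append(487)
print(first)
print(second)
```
[43, 47, 37]
[5, 9, 3, 487]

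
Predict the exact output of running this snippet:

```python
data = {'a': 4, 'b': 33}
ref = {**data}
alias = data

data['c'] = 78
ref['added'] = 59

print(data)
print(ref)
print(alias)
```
{'a': 4, 'b': 33, 'c': 78}
{'a': 4, 'b': 33, 'added': 59}
{'a': 4, 'b': 33, 'c': 78}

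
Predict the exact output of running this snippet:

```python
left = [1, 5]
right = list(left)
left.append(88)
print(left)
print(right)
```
[1, 5, 88]
[1, 5]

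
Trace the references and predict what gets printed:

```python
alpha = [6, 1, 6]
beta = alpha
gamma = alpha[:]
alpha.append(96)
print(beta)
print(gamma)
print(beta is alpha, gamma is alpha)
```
[6, 1, 6, 96]
[6, 1, 6]
True False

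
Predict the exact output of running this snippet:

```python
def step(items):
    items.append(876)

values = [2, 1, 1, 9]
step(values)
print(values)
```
[2, 1, 1, 9, 876]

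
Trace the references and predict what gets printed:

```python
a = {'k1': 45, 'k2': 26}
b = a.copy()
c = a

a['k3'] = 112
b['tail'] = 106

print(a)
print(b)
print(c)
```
{'k1': 45, 'k2': 26, 'k3': 112}
{'k1': 45, 'k2': 26, 'tail': 106}
{'k1': 45, 'k2': 26, 'k3': 112}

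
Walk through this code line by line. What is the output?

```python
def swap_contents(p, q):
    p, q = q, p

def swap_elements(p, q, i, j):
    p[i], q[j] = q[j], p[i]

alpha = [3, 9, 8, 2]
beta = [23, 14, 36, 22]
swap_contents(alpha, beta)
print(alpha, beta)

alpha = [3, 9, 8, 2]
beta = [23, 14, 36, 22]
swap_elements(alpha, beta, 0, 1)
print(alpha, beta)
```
[3, 9, 8, 2] [23, 14, 36, 22]
[14, 9, 8, 2] [23, 3, 36, 22]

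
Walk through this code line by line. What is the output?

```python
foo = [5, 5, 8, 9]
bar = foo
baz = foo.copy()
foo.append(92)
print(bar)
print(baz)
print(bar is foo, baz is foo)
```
[5, 5, 8, 9, 92]
[5, 5, 8, 9]
True False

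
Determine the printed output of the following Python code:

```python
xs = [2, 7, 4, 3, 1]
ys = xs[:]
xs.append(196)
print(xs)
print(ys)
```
[2, 7, 4, 3, 1, 196]
[2, 7, 4, 3, 1]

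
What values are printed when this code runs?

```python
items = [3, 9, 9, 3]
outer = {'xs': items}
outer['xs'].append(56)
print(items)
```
[3, 9, 9, 3, 56]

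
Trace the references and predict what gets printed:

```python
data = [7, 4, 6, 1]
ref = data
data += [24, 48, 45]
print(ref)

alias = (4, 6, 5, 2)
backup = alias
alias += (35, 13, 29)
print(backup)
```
[7, 4, 6, 1, 24, 48, 45]
(4, 6, 5, 2)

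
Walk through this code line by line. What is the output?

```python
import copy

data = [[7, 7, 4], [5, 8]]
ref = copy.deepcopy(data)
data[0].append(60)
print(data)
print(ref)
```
[[7, 7, 4, 60], [5, 8]]
[[7, 7, 4], [5, 8]]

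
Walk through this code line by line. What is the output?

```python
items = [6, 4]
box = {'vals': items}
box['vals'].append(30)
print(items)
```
[6, 4, 30]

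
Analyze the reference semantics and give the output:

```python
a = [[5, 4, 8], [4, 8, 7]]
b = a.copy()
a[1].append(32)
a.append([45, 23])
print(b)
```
[[5, 4, 8], [4, 8, 7, 32]]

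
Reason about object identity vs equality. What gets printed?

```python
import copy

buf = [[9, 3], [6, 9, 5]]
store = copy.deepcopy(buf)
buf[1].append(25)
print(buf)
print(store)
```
[[9, 3], [6, 9, 5, 25]]
[[9, 3], [6, 9, 5]]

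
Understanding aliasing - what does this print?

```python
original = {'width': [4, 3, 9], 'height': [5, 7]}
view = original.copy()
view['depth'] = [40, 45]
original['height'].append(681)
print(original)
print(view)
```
{'width': [4, 3, 9], 'height': [5, 7, 681]}
{'width': [4, 3, 9], 'height': [5, 7, 681], 'depth': [40, 45]}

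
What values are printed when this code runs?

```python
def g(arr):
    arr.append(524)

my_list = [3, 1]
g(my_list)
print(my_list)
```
[3, 1, 524]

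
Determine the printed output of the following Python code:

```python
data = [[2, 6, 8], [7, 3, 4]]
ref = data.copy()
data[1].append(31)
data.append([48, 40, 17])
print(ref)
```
[[2, 6, 8], [7, 3, 4, 31]]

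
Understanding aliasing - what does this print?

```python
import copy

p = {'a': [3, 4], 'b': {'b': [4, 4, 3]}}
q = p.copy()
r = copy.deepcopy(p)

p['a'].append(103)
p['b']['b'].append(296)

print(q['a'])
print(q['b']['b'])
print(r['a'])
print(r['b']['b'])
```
[3, 4, 103]
[4, 4, 3, 296]
[3, 4]
[4, 4, 3]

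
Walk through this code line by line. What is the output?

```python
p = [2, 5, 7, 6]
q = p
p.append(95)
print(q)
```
[2, 5, 7, 6, 95]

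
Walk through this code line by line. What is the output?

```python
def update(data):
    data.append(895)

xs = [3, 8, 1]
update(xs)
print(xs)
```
[3, 8, 1, 895]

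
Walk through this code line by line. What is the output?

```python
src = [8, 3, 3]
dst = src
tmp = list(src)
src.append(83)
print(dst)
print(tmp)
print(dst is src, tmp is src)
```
[8, 3, 3, 83]
[8, 3, 3]
True False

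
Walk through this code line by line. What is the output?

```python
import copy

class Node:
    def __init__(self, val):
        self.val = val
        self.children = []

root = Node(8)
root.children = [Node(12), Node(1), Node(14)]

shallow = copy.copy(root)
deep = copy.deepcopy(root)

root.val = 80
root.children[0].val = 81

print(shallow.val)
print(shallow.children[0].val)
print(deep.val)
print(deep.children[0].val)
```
8
81
8
12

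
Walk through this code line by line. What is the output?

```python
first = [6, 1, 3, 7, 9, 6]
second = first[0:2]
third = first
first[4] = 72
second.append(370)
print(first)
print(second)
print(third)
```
[6, 1, 3, 7, 72, 6]
[6, 1, 370]
[6, 1, 3, 7, 72, 6]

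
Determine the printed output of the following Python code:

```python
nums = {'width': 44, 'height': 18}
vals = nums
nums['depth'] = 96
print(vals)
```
{'width': 44, 'height': 18, 'depth': 96}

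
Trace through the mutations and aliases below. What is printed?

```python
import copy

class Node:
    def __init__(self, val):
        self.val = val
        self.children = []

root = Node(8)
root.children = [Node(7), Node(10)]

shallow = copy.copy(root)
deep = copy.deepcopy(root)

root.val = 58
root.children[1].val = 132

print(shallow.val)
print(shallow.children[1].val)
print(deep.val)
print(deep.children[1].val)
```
8
132
8
10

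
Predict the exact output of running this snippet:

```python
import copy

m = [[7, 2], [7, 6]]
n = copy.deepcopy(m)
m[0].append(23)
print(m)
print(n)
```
[[7, 2, 23], [7, 6]]
[[7, 2], [7, 6]]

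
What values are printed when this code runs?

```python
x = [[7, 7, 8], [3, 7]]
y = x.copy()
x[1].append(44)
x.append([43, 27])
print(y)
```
[[7, 7, 8], [3, 7, 44]]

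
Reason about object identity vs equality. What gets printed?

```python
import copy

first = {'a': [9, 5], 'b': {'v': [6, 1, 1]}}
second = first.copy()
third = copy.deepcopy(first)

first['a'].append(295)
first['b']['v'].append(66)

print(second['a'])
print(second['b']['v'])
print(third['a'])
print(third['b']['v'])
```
[9, 5, 295]
[6, 1, 1, 66]
[9, 5]
[6, 1, 1]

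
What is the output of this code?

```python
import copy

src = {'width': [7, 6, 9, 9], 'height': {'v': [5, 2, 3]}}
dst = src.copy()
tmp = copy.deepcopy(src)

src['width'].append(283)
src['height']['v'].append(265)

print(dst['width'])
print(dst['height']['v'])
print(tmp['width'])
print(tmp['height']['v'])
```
[7, 6, 9, 9, 283]
[5, 2, 3, 265]
[7, 6, 9, 9]
[5, 2, 3]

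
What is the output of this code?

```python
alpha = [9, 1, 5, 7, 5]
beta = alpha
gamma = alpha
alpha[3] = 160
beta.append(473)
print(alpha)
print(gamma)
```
[9, 1, 5, 160, 5, 473]
[9, 1, 5, 160, 5, 473]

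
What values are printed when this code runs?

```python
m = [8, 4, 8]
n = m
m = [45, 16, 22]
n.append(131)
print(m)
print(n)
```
[45, 16, 22]
[8, 4, 8, 131]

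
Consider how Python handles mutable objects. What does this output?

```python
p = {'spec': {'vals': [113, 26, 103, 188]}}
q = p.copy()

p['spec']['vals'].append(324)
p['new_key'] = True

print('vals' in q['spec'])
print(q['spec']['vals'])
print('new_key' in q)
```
True
[113, 26, 103, 188, 324]
False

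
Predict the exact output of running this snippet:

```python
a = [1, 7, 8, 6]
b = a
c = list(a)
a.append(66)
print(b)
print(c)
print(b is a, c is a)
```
[1, 7, 8, 6, 66]
[1, 7, 8, 6]
True False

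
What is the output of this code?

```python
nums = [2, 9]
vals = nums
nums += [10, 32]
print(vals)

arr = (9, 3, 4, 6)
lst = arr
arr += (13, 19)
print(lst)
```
[2, 9, 10, 32]
(9, 3, 4, 6)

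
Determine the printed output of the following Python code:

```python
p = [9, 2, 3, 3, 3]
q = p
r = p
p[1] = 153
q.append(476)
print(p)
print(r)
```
[9, 153, 3, 3, 3, 476]
[9, 153, 3, 3, 3, 476]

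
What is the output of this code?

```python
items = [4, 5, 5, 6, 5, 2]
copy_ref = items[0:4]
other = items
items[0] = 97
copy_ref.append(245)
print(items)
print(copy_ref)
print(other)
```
[97, 5, 5, 6, 5, 2]
[4, 5, 5, 6, 245]
[97, 5, 5, 6, 5, 2]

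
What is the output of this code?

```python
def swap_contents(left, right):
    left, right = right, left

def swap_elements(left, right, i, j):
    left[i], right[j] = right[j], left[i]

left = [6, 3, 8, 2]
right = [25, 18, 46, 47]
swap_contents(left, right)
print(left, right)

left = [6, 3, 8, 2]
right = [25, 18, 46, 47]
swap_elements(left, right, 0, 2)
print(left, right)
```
[6, 3, 8, 2] [25, 18, 46, 47]
[46, 3, 8, 2] [25, 18, 6, 47]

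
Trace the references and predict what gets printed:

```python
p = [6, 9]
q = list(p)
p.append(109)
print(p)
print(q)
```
[6, 9, 109]
[6, 9]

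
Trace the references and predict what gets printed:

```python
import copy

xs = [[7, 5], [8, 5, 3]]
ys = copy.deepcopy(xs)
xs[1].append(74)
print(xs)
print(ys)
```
[[7, 5], [8, 5, 3, 74]]
[[7, 5], [8, 5, 3]]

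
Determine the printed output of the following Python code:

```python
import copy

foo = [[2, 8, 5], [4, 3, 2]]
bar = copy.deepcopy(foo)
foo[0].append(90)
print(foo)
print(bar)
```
[[2, 8, 5, 90], [4, 3, 2]]
[[2, 8, 5], [4, 3, 2]]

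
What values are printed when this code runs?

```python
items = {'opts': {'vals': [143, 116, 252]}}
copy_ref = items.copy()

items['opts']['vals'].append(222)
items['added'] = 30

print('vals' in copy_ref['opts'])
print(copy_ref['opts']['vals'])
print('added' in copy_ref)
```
True
[143, 116, 252, 222]
False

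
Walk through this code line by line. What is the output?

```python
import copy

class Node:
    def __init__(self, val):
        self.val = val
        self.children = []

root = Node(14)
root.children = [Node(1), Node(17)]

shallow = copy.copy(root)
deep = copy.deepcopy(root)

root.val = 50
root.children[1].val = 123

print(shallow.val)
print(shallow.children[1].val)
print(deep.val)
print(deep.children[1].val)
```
14
123
14
17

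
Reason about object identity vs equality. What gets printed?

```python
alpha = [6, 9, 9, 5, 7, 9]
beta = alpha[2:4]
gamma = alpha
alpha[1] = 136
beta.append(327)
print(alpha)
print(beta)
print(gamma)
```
[6, 136, 9, 5, 7, 9]
[9, 5, 327]
[6, 136, 9, 5, 7, 9]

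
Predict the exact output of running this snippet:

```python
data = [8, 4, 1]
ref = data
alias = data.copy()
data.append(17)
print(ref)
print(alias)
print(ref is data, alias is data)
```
[8, 4, 1, 17]
[8, 4, 1]
True False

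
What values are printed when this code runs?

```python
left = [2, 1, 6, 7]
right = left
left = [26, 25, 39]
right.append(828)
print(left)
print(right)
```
[26, 25, 39]
[2, 1, 6, 7, 828]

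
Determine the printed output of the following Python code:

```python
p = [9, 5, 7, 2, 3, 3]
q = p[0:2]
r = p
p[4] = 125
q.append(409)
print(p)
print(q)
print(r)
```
[9, 5, 7, 2, 125, 3]
[9, 5, 409]
[9, 5, 7, 2, 125, 3]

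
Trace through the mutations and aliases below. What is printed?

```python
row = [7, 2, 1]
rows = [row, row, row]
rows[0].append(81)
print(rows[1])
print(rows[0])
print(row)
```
[7, 2, 1, 81]
[7, 2, 1, 81]
[7, 2, 1, 81]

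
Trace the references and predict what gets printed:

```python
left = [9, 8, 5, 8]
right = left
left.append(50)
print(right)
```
[9, 8, 5, 8, 50]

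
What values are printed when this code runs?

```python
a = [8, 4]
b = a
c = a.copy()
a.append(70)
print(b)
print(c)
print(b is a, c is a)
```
[8, 4, 70]
[8, 4]
True False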